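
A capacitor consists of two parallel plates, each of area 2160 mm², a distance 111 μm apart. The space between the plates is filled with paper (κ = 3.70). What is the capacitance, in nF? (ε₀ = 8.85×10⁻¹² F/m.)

A = 2160 mm² = 2.16×10⁻³ m².
C = κε₀A/d = 3.70 × 8.85×10⁻¹² × 2.16×10⁻³ / 1.11×10⁻⁴ = 6.37×10⁻¹⁰ F.

C ≈ 0.637 nF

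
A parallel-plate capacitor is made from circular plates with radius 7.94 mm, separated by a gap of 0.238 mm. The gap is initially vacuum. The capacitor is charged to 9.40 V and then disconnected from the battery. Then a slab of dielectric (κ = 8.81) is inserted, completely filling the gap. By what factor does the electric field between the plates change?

Isolated ⇒ Q is held fixed.
V₂ = Q/C₂ = V₁/8.81; E = V/d, so E₂/E₁ = (V₂/V₁)(d₁/d₂) = 0.114.

E₂/E₁ ≈ 0.114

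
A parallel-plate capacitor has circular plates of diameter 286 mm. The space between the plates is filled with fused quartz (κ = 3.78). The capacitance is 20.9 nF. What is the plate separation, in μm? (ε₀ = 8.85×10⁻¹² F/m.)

A = π(286/2 mm)² = 6.42×10⁻² m².
d = κε₀A/C = 3.78 × 8.85×10⁻¹² × 6.42×10⁻² / 2.09×10⁻⁸ = 1.03×10⁻⁴ m.

103 μm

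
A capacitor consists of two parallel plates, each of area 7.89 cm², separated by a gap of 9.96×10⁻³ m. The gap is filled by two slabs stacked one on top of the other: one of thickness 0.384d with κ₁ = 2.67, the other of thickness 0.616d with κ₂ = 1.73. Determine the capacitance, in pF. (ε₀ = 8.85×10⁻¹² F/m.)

A = 7.89 cm² = 7.89×10⁻⁴ m².
Stacked slabs ⇒ two capacitors in series, each with the full plate area.
C₁ = κ₁ε₀A/d₁ = 2.67 × 8.85×10⁻¹² × 7.89×10⁻⁴ / 3.82×10⁻³ = 4.87×10⁻¹² F.
C₂ = κ₂ε₀A/d₂ = 1.73 × 8.85×10⁻¹² × 7.89×10⁻⁴ / 6.14×10⁻³ = 1.97×10⁻¹² F.
C = (1/C₁ + 1/C₂)⁻¹ = 1.40×10⁻¹² F.

C ≈ 1.40 pF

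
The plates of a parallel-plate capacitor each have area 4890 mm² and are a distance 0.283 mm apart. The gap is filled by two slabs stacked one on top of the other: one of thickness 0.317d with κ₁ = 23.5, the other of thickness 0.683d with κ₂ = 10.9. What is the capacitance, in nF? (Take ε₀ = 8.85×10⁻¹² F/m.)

A = 4890 mm² = 4.89×10⁻³ m².
Stacked slabs ⇒ two capacitors in series, each with the full plate area.
C₁ = κ₁ε₀A/d₁ = 23.5 × 8.85×10⁻¹² × 4.89×10⁻³ / 8.97×10⁻⁵ = 1.13×10⁻⁸ F.
C₂ = κ₂ε₀A/d₂ = 10.9 × 8.85×10⁻¹² × 4.89×10⁻³ / 1.93×10⁻⁴ = 2.44×10⁻⁹ F.
C = (1/C₁ + 1/C₂)⁻¹ = 2.01×10⁻⁹ F.

2.01 nF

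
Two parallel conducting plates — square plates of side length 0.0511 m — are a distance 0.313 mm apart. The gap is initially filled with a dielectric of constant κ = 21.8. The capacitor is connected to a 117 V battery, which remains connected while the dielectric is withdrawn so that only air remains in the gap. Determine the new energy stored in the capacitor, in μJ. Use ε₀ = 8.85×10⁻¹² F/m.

A = (0.0511 m)² = 2.61×10⁻³ m².
Initially C₁ = κε₀A/d = 21.8 × 8.85×10⁻¹² × 2.61×10⁻³ / 3.13×10⁻⁴ = 1.61×10⁻⁹ F.
U₁ = 1.10×10⁻⁵ J.
Battery connected ⇒ V is held fixed. C₂ = 0.0459 C₁ and U = ½CV², so U₂/U₁ = C₂/C₁ = 0.0459.
U₂ = 0.0459 × 1.10×10⁻⁵ = 5.05×10⁻⁷ J.

0.505 μJ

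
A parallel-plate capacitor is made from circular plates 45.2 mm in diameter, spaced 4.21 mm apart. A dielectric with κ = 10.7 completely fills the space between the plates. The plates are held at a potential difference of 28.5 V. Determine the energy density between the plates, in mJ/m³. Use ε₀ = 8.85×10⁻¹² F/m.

2.17 mJ/m³

E = V/d = 28.5 / 4.21×10⁻³ = 6.77×10³ V/m.
u = ½κε₀E² = ½ × 10.7 × 8.85×10⁻¹² × (6.77×10³)² = 2.17×10⁻³ J/m³.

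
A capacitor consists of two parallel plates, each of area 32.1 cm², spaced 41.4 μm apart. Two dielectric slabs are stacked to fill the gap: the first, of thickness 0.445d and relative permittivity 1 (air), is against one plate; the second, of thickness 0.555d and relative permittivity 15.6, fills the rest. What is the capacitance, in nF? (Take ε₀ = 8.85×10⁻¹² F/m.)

C ≈ 1.43 nF

A = 32.1 cm² = 3.21×10⁻³ m².
Stacked slabs ⇒ two capacitors in series, each with the full plate area.
C₁ = κ₁ε₀A/d₁ = 1.00 × 8.85×10⁻¹² × 3.21×10⁻³ / 1.84×10⁻⁵ = 1.54×10⁻⁹ F.
C₂ = κ₂ε₀A/d₂ = 15.6 × 8.85×10⁻¹² × 3.21×10⁻³ / 2.30×10⁻⁵ = 1.93×10⁻⁸ F.
C = (1/C₁ + 1/C₂)⁻¹ = 1.43×10⁻⁹ F.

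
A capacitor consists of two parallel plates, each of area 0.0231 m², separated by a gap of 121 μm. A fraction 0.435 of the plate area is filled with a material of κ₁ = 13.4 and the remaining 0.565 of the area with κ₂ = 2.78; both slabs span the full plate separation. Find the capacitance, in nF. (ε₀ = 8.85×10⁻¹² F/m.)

Side-by-side slabs ⇒ two capacitors in parallel, each spanning the full gap.
C₁ = κ₁ε₀A₁/d = 13.4 × 8.85×10⁻¹² × 1.00×10⁻² / 1.21×10⁻⁴ = 9.85×10⁻⁹ F.
C₂ = κ₂ε₀A₂/d = 2.78 × 8.85×10⁻¹² × 1.31×10⁻² / 1.21×10⁻⁴ = 2.65×10⁻⁹ F.
C = C₁ + C₂ = 1.25×10⁻⁸ F.

C ≈ 12.5 nF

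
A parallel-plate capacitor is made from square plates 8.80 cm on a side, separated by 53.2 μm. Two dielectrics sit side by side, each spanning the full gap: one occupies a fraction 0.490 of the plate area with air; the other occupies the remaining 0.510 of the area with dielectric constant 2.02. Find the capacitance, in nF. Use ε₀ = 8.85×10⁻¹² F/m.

1.96 nF

A = (8.80 cm)² = 7.74×10⁻³ m².
Side-by-side slabs ⇒ two capacitors in parallel, each spanning the full gap.
C₁ = κ₁ε₀A₁/d = 1.00 × 8.85×10⁻¹² × 3.79×10⁻³ / 5.32×10⁻⁵ = 6.31×10⁻¹⁰ F.
C₂ = κ₂ε₀A₂/d = 2.02 × 8.85×10⁻¹² × 3.95×10⁻³ / 5.32×10⁻⁵ = 1.33×10⁻⁹ F.
C = C₁ + C₂ = 1.96×10⁻⁹ F.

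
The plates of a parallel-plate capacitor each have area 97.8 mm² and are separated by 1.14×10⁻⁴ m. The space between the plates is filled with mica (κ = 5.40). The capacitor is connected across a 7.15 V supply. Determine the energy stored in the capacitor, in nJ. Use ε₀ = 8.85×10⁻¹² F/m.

A = 97.8 mm² = 9.78×10⁻⁵ m².
C = κε₀A/d = 5.40 × 8.85×10⁻¹² × 9.78×10⁻⁵ / 1.14×10⁻⁴ = 4.10×10⁻¹¹ F.
U = ½CV² = ½ × 4.10×10⁻¹¹ × (7.15)² = 1.05×10⁻⁹ J.

U ≈ 1.05 nJ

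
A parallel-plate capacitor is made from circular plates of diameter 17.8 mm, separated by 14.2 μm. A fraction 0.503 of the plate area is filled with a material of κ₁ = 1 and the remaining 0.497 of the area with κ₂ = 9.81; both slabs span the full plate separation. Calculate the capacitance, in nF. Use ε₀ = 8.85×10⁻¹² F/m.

A = π(17.8/2 mm)² = 2.49×10⁻⁴ m².
Side-by-side slabs ⇒ two capacitors in parallel, each spanning the full gap.
C₁ = κ₁ε₀A₁/d = 1.00 × 8.85×10⁻¹² × 1.25×10⁻⁴ / 1.42×10⁻⁵ = 7.80×10⁻¹¹ F.
C₂ = κ₂ε₀A₂/d = 9.81 × 8.85×10⁻¹² × 1.24×10⁻⁴ / 1.42×10⁻⁵ = 7.56×10⁻¹⁰ F.
C = C₁ + C₂ = 8.34×10⁻¹⁰ F.

0.834 nF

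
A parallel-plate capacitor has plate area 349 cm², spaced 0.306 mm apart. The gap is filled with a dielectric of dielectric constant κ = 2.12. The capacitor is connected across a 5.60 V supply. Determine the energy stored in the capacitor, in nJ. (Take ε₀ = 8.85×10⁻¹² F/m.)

A = 349 cm² = 3.49×10⁻² m².
C = κε₀A/d = 2.12 × 8.85×10⁻¹² × 3.49×10⁻² / 3.06×10⁻⁴ = 2.14×10⁻⁹ F.
U = ½CV² = ½ × 2.14×10⁻⁹ × (5.60)² = 3.36×10⁻⁸ J.

U ≈ 33.6 nJ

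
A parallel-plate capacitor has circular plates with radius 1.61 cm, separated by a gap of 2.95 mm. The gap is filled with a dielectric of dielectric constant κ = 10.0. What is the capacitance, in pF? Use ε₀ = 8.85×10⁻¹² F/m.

A = π(1.61 cm)² = 8.14×10⁻⁴ m².
C = κε₀A/d = 10.0 × 8.85×10⁻¹² × 8.14×10⁻⁴ / 2.95×10⁻³ = 2.44×10⁻¹¹ F.

24.4 pF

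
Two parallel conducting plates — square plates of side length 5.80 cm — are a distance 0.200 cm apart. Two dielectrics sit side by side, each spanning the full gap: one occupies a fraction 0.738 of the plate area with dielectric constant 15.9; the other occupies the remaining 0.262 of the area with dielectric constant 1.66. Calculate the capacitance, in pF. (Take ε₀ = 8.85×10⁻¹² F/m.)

A = (5.80 cm)² = 3.36×10⁻³ m².
Side-by-side slabs ⇒ two capacitors in parallel, each spanning the full gap.
C₁ = κ₁ε₀A₁/d = 15.9 × 8.85×10⁻¹² × 2.48×10⁻³ / 2.00×10⁻³ = 1.75×10⁻¹⁰ F.
C₂ = κ₂ε₀A₂/d = 1.66 × 8.85×10⁻¹² × 8.81×10⁻⁴ / 2.00×10⁻³ = 6.47×10⁻¹² F.
C = C₁ + C₂ = 1.81×10⁻¹⁰ F.

C ≈ 181 pF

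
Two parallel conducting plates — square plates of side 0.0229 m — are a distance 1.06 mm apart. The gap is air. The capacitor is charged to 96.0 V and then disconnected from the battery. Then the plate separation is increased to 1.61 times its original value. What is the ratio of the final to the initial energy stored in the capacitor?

U₂/U₁ ≈ 1.61

Isolated ⇒ Q is held fixed.
C₂ = 0.621 C₁ and U = Q²/(2C), so U₂/U₁ = C₁/C₂ = 1.61.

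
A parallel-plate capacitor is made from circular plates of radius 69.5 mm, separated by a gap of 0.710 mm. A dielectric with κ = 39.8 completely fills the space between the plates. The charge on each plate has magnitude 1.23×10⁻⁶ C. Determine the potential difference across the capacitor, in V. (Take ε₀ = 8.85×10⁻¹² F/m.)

V ≈ 163 V

A = π(69.5 mm)² = 1.52×10⁻² m².
C = κε₀A/d = 39.8 × 8.85×10⁻¹² × 1.52×10⁻² / 7.10×10⁻⁴ = 7.53×10⁻⁹ F.
V = Q/C = 1.23×10⁻⁶ / 7.53×10⁻⁹ = 1.63×10² V.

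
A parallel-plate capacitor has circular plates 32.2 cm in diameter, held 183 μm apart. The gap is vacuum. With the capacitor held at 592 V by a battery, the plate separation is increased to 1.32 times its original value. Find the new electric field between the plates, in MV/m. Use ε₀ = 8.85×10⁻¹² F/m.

A = π(32.2/2 cm)² = 8.14×10⁻² m².
Initially C₁ = ε₀A/d = 8.85×10⁻¹² × 8.14×10⁻² / 1.83×10⁻⁴ = 3.94×10⁻⁹ F.
E₁ = 3.23×10⁶ V/m.
Battery connected ⇒ V is held fixed. E = V/d, so E₂/E₁ = d₁/d₂ = 0.758.
E₂ = 0.758 × 3.23×10⁶ = 2.45×10⁶ V/m.

2.45 MV/m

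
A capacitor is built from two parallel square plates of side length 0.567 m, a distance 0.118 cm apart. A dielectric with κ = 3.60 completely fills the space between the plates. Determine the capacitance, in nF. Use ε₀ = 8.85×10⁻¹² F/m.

A = (0.567 m)² = 0.321 m².
C = κε₀A/d = 3.60 × 8.85×10⁻¹² × 0.321 / 1.18×10⁻³ = 8.68×10⁻⁹ F.

C ≈ 8.68 nF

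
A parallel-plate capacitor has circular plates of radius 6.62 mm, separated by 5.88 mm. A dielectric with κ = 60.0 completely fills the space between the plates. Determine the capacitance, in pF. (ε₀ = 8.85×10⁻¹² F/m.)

12.4 pF

A = π(6.62 mm)² = 1.38×10⁻⁴ m².
C = κε₀A/d = 60.0 × 8.85×10⁻¹² × 1.38×10⁻⁴ / 5.88×10⁻³ = 1.24×10⁻¹¹ F.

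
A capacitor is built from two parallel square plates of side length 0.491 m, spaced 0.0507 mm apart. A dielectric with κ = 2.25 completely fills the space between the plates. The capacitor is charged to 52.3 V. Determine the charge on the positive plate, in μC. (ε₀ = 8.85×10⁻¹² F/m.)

4.95 μC

A = (0.491 m)² = 0.241 m².
C = κε₀A/d = 2.25 × 8.85×10⁻¹² × 0.241 / 5.07×10⁻⁵ = 9.47×10⁻⁸ F.
Q = CV = 9.47×10⁻⁸ × 52.3 = 4.95×10⁻⁶ C.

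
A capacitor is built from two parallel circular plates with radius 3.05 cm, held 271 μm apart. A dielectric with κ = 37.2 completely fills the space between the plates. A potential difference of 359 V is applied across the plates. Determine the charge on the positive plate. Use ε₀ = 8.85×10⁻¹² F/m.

Q ≈ 1.27 μC

A = π(3.05 cm)² = 2.92×10⁻³ m².
C = κε₀A/d = 37.2 × 8.85×10⁻¹² × 2.92×10⁻³ / 2.71×10⁻⁴ = 3.55×10⁻⁹ F.
Q = CV = 3.55×10⁻⁹ × 359 = 1.27×10⁻⁶ C.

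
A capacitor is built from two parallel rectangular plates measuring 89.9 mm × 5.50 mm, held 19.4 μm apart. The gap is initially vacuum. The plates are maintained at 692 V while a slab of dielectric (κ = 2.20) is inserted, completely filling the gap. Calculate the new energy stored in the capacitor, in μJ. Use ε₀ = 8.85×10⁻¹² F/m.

119 μJ

A = 89.9 × 5.50 mm² = 4.94×10⁻⁴ m².
Initially C₁ = ε₀A/d = 8.85×10⁻¹² × 4.94×10⁻⁴ / 1.94×10⁻⁵ = 2.26×10⁻¹⁰ F.
U₁ = 5.40×10⁻⁵ J.
Battery connected ⇒ V is held fixed. C₂ = 2.20 C₁ and U = ½CV², so U₂/U₁ = C₂/C₁ = 2.20.
U₂ = 2.20 × 5.40×10⁻⁵ = 1.19×10⁻⁴ J.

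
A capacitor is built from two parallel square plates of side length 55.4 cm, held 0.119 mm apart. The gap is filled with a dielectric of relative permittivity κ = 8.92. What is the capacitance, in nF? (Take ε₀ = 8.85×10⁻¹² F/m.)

A = (55.4 cm)² = 0.307 m².
C = κε₀A/d = 8.92 × 8.85×10⁻¹² × 0.307 / 1.19×10⁻⁴ = 2.04×10⁻⁷ F.

C ≈ 204 nF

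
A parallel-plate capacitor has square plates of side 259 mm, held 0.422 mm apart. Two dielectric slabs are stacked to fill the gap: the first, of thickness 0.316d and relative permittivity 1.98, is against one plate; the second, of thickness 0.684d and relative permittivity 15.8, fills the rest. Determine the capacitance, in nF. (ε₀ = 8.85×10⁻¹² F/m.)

A = (259 mm)² = 6.71×10⁻² m².
Stacked slabs ⇒ two capacitors in series, each with the full plate area.
C₁ = κ₁ε₀A/d₁ = 1.98 × 8.85×10⁻¹² × 6.71×10⁻² / 1.33×10⁻⁴ = 8.81×10⁻⁹ F.
C₂ = κ₂ε₀A/d₂ = 15.8 × 8.85×10⁻¹² × 6.71×10⁻² / 2.89×10⁻⁴ = 3.25×10⁻⁸ F.
C = (1/C₁ + 1/C₂)⁻¹ = 6.93×10⁻⁹ F.

C ≈ 6.93 nF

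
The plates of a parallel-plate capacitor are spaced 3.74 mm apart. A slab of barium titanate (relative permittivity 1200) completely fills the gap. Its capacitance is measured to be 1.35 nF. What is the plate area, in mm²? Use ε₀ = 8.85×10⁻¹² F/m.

A = Cd/(κε₀) = 1.35×10⁻⁹ × 3.74×10⁻³ / (1200 × 8.85×10⁻¹²) = 4.75×10⁻⁴ m².

475 mm²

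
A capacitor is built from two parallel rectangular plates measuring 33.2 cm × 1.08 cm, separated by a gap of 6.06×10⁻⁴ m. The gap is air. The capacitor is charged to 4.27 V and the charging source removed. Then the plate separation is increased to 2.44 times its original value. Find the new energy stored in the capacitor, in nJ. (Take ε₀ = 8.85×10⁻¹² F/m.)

A = 33.2 × 1.08 cm² = 3.59×10⁻³ m².
Initially C₁ = ε₀A/d = 8.85×10⁻¹² × 3.59×10⁻³ / 6.06×10⁻⁴ = 5.24×10⁻¹¹ F.
U₁ = 4.77×10⁻¹⁰ J.
Isolated ⇒ Q is held fixed. C₂ = 0.410 C₁ and U = Q²/(2C), so U₂/U₁ = C₁/C₂ = 2.44.
U₂ = 2.44 × 4.77×10⁻¹⁰ = 1.16×10⁻⁹ J.

U ≈ 1.16 nJ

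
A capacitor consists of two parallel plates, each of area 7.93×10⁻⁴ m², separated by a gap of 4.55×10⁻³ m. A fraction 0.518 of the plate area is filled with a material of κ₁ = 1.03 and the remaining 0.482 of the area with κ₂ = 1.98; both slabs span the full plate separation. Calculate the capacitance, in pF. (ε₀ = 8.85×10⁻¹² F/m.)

2.29 pF

Side-by-side slabs ⇒ two capacitors in parallel, each spanning the full gap.
C₁ = κ₁ε₀A₁/d = 1.03 × 8.85×10⁻¹² × 4.11×10⁻⁴ / 4.55×10⁻³ = 8.23×10⁻¹³ F.
C₂ = κ₂ε₀A₂/d = 1.98 × 8.85×10⁻¹² × 3.82×10⁻⁴ / 4.55×10⁻³ = 1.47×10⁻¹² F.
C = C₁ + C₂ = 2.29×10⁻¹² F.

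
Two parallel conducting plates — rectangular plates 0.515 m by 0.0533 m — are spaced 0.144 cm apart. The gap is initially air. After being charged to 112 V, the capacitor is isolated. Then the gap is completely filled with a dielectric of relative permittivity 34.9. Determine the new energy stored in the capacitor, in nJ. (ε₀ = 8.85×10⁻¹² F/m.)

A = 0.515 × 0.0533 m² = 2.74×10⁻² m².
Initially C₁ = ε₀A/d = 8.85×10⁻¹² × 2.74×10⁻² / 1.44×10⁻³ = 1.69×10⁻¹⁰ F.
U₁ = 1.06×10⁻⁶ J.
Isolated ⇒ Q is held fixed. C₂ = 34.9 C₁ and U = Q²/(2C), so U₂/U₁ = C₁/C₂ = 0.0287.
U₂ = 0.0287 × 1.06×10⁻⁶ = 3.03×10⁻⁸ J.

U ≈ 30.3 nJ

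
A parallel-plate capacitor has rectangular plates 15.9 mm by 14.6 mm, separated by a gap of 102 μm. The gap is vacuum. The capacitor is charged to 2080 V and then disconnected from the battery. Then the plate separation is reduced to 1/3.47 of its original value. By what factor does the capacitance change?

C = ε₀A/d scales as 1/d, so C₂/C₁ = d₁/d₂ = 3.47.

C₂/C₁ ≈ 3.47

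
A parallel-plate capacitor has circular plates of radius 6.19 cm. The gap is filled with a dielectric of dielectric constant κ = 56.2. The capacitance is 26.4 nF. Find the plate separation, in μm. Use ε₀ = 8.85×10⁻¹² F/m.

A = π(6.19 cm)² = 1.20×10⁻² m².
d = κε₀A/C = 56.2 × 8.85×10⁻¹² × 1.20×10⁻² / 2.64×10⁻⁸ = 2.27×10⁻⁴ m.

227 μm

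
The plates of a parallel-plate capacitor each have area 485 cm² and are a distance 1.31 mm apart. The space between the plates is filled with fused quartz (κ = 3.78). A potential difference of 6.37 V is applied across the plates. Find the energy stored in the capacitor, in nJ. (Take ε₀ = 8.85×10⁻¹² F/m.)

25.1 nJ

A = 485 cm² = 4.85×10⁻² m².
C = κε₀A/d = 3.78 × 8.85×10⁻¹² × 4.85×10⁻² / 1.31×10⁻³ = 1.24×10⁻⁹ F.
U = ½CV² = ½ × 1.24×10⁻⁹ × (6.37)² = 2.51×10⁻⁸ J.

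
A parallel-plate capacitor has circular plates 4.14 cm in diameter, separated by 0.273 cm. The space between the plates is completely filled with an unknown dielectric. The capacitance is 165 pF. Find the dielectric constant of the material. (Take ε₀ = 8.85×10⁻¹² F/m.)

37.8

A = π(4.14/2 cm)² = 1.35×10⁻³ m².
κ = Cd/(ε₀A) = 1.65×10⁻¹⁰ × 2.73×10⁻³ / (8.85×10⁻¹² × 1.35×10⁻³) = 37.8.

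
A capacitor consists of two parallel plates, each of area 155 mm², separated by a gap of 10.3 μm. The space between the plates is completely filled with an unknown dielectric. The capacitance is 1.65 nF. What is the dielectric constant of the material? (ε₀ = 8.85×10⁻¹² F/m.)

12.4

A = 155 mm² = 1.55×10⁻⁴ m².
κ = Cd/(ε₀A) = 1.65×10⁻⁹ × 1.03×10⁻⁵ / (8.85×10⁻¹² × 1.55×10⁻⁴) = 12.4.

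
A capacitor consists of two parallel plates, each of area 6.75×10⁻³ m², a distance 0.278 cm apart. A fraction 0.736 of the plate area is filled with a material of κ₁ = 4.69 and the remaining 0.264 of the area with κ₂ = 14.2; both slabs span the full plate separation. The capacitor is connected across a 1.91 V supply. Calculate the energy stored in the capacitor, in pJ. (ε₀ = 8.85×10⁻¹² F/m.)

282 pJ

Side-by-side slabs ⇒ two capacitors in parallel, each spanning the full gap.
C₁ = κ₁ε₀A₁/d = 4.69 × 8.85×10⁻¹² × 4.97×10⁻³ / 2.78×10⁻³ = 7.42×10⁻¹¹ F.
C₂ = κ₂ε₀A₂/d = 14.2 × 8.85×10⁻¹² × 1.78×10⁻³ / 2.78×10⁻³ = 8.06×10⁻¹¹ F.
C = C₁ + C₂ = 1.55×10⁻¹⁰ F.
U = ½CV² = ½ × 1.55×10⁻¹⁰ × (1.91)² = 2.82×10⁻¹⁰ J.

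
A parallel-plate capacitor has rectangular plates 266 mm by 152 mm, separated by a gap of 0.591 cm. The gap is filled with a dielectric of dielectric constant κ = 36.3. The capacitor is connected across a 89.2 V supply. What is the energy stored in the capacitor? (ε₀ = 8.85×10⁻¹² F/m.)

8.74 μJ

A = 266 × 152 mm² = 4.04×10⁻² m².
C = κε₀A/d = 36.3 × 8.85×10⁻¹² × 4.04×10⁻² / 5.91×10⁻³ = 2.20×10⁻⁹ F.
U = ½CV² = ½ × 2.20×10⁻⁹ × (89.2)² = 8.74×10⁻⁶ J.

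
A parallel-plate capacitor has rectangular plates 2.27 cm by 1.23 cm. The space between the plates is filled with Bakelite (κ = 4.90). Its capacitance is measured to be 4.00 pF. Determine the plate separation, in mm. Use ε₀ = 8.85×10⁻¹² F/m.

A = 2.27 × 1.23 cm² = 2.79×10⁻⁴ m².
d = κε₀A/C = 4.90 × 8.85×10⁻¹² × 2.79×10⁻⁴ / 4.00×10⁻¹² = 3.03×10⁻³ m.

d ≈ 3.03 mm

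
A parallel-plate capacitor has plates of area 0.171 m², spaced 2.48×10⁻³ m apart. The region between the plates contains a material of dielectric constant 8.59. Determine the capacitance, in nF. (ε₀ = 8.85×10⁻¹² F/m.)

C = κε₀A/d = 8.59 × 8.85×10⁻¹² × 0.171 / 2.48×10⁻³ = 5.24×10⁻⁹ F.

C ≈ 5.24 nF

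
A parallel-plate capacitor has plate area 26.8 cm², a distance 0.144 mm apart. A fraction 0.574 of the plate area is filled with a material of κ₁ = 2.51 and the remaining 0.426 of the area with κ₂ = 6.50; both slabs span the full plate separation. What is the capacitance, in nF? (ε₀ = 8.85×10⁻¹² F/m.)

A = 26.8 cm² = 2.68×10⁻³ m².
Side-by-side slabs ⇒ two capacitors in parallel, each spanning the full gap.
C₁ = κ₁ε₀A₁/d = 2.51 × 8.85×10⁻¹² × 1.54×10⁻³ / 1.44×10⁻⁴ = 2.37×10⁻¹⁰ F.
C₂ = κ₂ε₀A₂/d = 6.50 × 8.85×10⁻¹² × 1.14×10⁻³ / 1.44×10⁻⁴ = 4.56×10⁻¹⁰ F.
C = C₁ + C₂ = 6.93×10⁻¹⁰ F.

0.693 nF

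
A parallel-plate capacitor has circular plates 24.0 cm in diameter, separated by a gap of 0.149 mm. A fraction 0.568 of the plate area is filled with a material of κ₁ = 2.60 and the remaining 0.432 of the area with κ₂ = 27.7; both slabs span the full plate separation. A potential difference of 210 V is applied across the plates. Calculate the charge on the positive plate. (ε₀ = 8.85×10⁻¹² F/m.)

A = π(24.0/2 cm)² = 4.52×10⁻² m².
Side-by-side slabs ⇒ two capacitors in parallel, each spanning the full gap.
C₁ = κ₁ε₀A₁/d = 2.60 × 8.85×10⁻¹² × 2.57×10⁻² / 1.49×10⁻⁴ = 3.97×10⁻⁹ F.
C₂ = κ₂ε₀A₂/d = 27.7 × 8.85×10⁻¹² × 1.95×10⁻² / 1.49×10⁻⁴ = 3.22×10⁻⁸ F.
C = C₁ + C₂ = 3.61×10⁻⁸ F.
Q = CV = 3.61×10⁻⁸ × 210 = 7.59×10⁻⁶ C.

7.59 μC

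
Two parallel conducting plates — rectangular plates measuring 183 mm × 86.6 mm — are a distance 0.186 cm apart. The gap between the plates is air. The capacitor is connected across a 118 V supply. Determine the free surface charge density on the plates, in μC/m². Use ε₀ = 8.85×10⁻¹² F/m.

σ ≈ 0.561 μC/m²

A = 183 × 86.6 mm² = 1.58×10⁻² m².
C = ε₀A/d = 8.85×10⁻¹² × 1.58×10⁻² / 1.86×10⁻³ = 7.54×10⁻¹¹ F.
σ = Q/A = CV/A = 7.54×10⁻¹¹ × 118 / 1.58×10⁻² = 5.61×10⁻⁷ C/m².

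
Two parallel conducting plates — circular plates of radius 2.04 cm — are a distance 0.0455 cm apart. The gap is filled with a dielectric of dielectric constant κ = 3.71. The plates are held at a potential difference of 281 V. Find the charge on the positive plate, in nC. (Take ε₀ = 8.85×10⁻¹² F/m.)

Q ≈ 26.5 nC

A = π(2.04 cm)² = 1.31×10⁻³ m².
C = κε₀A/d = 3.71 × 8.85×10⁻¹² × 1.31×10⁻³ / 4.55×10⁻⁴ = 9.43×10⁻¹¹ F.
Q = CV = 9.43×10⁻¹¹ × 281 = 2.65×10⁻⁸ C.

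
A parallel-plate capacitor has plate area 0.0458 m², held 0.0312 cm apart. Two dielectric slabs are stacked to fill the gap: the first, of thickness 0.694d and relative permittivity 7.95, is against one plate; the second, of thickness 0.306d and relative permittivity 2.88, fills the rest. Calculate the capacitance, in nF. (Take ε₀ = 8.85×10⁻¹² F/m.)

Stacked slabs ⇒ two capacitors in series, each with the full plate area.
C₁ = κ₁ε₀A/d₁ = 7.95 × 8.85×10⁻¹² × 4.58×10⁻² / 2.17×10⁻⁴ = 1.49×10⁻⁸ F.
C₂ = κ₂ε₀A/d₂ = 2.88 × 8.85×10⁻¹² × 4.58×10⁻² / 9.55×10⁻⁵ = 1.22×10⁻⁸ F.
C = (1/C₁ + 1/C₂)⁻¹ = 6.71×10⁻⁹ F.

6.71 nF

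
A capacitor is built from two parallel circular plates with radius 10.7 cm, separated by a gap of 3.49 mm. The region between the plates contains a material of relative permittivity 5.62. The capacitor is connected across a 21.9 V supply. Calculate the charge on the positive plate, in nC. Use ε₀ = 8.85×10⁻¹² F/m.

A = π(10.7 cm)² = 3.60×10⁻² m².
C = κε₀A/d = 5.62 × 8.85×10⁻¹² × 3.60×10⁻² / 3.49×10⁻³ = 5.13×10⁻¹⁰ F.
Q = CV = 5.13×10⁻¹⁰ × 21.9 = 1.12×10⁻⁸ C.

11.2 nC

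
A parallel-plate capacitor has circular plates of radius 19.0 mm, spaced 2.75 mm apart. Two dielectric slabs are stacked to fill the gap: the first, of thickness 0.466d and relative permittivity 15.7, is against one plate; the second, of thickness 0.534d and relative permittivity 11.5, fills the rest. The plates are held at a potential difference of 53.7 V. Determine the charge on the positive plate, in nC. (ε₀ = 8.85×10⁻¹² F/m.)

A = π(19.0 mm)² = 1.13×10⁻³ m².
Stacked slabs ⇒ two capacitors in series, each with the full plate area.
C₁ = κ₁ε₀A/d₁ = 15.7 × 8.85×10⁻¹² × 1.13×10⁻³ / 1.28×10⁻³ = 1.23×10⁻¹⁰ F.
C₂ = κ₂ε₀A/d₂ = 11.5 × 8.85×10⁻¹² × 1.13×10⁻³ / 1.47×10⁻³ = 7.86×10⁻¹¹ F.
C = (1/C₁ + 1/C₂)⁻¹ = 4.80×10⁻¹¹ F.
Q = CV = 4.80×10⁻¹¹ × 53.7 = 2.57×10⁻⁹ C.

Q ≈ 2.57 nC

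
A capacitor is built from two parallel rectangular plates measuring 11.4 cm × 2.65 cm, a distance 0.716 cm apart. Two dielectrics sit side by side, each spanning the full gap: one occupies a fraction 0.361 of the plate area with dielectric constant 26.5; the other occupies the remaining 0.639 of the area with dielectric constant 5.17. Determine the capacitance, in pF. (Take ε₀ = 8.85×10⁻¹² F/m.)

48.1 pF

A = 11.4 × 2.65 cm² = 3.02×10⁻³ m².
Side-by-side slabs ⇒ two capacitors in parallel, each spanning the full gap.
C₁ = κ₁ε₀A₁/d = 26.5 × 8.85×10⁻¹² × 1.09×10⁻³ / 7.16×10⁻³ = 3.57×10⁻¹¹ F.
C₂ = κ₂ε₀A₂/d = 5.17 × 8.85×10⁻¹² × 1.93×10⁻³ / 7.16×10⁻³ = 1.23×10⁻¹¹ F.
C = C₁ + C₂ = 4.81×10⁻¹¹ F.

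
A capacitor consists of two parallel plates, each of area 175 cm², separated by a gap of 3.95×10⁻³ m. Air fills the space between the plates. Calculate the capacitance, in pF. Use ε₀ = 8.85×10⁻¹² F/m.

C ≈ 39.2 pF

A = 175 cm² = 1.75×10⁻² m².
C = ε₀A/d = 8.85×10⁻¹² × 1.75×10⁻² / 3.95×10⁻³ = 3.92×10⁻¹¹ F.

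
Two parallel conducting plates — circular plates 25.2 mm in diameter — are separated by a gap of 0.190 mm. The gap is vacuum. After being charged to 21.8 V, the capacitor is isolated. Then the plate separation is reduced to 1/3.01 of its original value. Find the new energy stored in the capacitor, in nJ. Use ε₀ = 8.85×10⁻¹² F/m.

A = π(25.2/2 mm)² = 4.99×10⁻⁴ m².
Initially C₁ = ε₀A/d = 8.85×10⁻¹² × 4.99×10⁻⁴ / 1.90×10⁻⁴ = 2.32×10⁻¹¹ F.
U₁ = 5.52×10⁻⁹ J.
Isolated ⇒ Q is held fixed. C₂ = 3.01 C₁ and U = Q²/(2C), so U₂/U₁ = C₁/C₂ = 0.332.
U₂ = 0.332 × 5.52×10⁻⁹ = 1.83×10⁻⁹ J.

1.83 nJ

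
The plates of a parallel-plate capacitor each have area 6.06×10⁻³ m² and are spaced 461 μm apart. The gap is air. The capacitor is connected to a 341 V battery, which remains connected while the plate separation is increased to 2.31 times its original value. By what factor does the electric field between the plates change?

E₂/E₁ ≈ 0.433

Battery connected ⇒ V is held fixed.
E = V/d, so E₂/E₁ = d₁/d₂ = 0.433.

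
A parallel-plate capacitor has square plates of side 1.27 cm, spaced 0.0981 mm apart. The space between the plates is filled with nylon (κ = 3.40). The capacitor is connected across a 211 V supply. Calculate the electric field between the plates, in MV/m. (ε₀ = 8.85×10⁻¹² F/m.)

E = V/d = 211 / 9.81×10⁻⁵ = 2.15×10⁶ V/m.

E ≈ 2.15 MV/m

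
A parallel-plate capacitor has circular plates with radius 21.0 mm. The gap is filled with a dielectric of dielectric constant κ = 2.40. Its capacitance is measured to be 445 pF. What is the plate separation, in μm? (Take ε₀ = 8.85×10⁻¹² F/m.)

66.1 μm

A = π(21.0 mm)² = 1.39×10⁻³ m².
d = κε₀A/C = 2.40 × 8.85×10⁻¹² × 1.39×10⁻³ / 4.45×10⁻¹⁰ = 6.61×10⁻⁵ m.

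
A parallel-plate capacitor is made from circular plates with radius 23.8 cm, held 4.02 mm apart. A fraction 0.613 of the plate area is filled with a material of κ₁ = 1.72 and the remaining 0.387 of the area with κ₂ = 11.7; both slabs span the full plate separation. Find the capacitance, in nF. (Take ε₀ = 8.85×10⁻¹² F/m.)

2.19 nF

A = π(23.8 cm)² = 0.178 m².
Side-by-side slabs ⇒ two capacitors in parallel, each spanning the full gap.
C₁ = κ₁ε₀A₁/d = 1.72 × 8.85×10⁻¹² × 0.109 / 4.02×10⁻³ = 4.13×10⁻¹⁰ F.
C₂ = κ₂ε₀A₂/d = 11.7 × 8.85×10⁻¹² × 6.89×10⁻² / 4.02×10⁻³ = 1.77×10⁻⁹ F.
C = C₁ + C₂ = 2.19×10⁻⁹ F.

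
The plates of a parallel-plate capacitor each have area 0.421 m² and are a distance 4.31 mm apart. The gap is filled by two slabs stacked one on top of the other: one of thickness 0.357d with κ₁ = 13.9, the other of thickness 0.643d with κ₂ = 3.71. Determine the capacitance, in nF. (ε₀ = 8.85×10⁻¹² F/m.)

Stacked slabs ⇒ two capacitors in series, each with the full plate area.
C₁ = κ₁ε₀A/d₁ = 13.9 × 8.85×10⁻¹² × 0.421 / 1.54×10⁻³ = 3.37×10⁻⁸ F.
C₂ = κ₂ε₀A/d₂ = 3.71 × 8.85×10⁻¹² × 0.421 / 2.77×10⁻³ = 4.99×10⁻⁹ F.
C = (1/C₁ + 1/C₂)⁻¹ = 4.34×10⁻⁹ F.

4.34 nF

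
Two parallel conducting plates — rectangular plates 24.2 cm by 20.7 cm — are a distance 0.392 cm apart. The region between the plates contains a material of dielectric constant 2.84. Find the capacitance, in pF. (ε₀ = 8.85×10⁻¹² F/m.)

C ≈ 321 pF

A = 24.2 × 20.7 cm² = 5.01×10⁻² m².
C = κε₀A/d = 2.84 × 8.85×10⁻¹² × 5.01×10⁻² / 3.92×10⁻³ = 3.21×10⁻¹⁰ F.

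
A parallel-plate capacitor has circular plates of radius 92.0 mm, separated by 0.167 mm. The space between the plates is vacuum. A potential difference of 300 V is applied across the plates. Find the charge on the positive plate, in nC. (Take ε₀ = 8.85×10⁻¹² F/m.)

A = π(92.0 mm)² = 2.66×10⁻² m².
C = ε₀A/d = 8.85×10⁻¹² × 2.66×10⁻² / 1.67×10⁻⁴ = 1.41×10⁻⁹ F.
Q = CV = 1.41×10⁻⁹ × 300 = 4.23×10⁻⁷ C.

Q ≈ 423 nC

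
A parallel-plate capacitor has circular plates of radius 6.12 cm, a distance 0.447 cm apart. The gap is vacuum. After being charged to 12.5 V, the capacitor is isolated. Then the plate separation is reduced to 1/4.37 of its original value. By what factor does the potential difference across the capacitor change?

Isolated ⇒ Q is held fixed.
C₂ = 4.37 C₁ and V = Q/C, so V₂/V₁ = C₁/C₂ = 0.229.

V₂/V₁ ≈ 0.229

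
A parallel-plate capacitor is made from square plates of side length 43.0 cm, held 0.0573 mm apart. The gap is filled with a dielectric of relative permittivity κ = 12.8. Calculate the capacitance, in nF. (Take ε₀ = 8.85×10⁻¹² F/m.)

C ≈ 366 nF

A = (43.0 cm)² = 0.185 m².
C = κε₀A/d = 12.8 × 8.85×10⁻¹² × 0.185 / 5.73×10⁻⁵ = 3.66×10⁻⁷ F.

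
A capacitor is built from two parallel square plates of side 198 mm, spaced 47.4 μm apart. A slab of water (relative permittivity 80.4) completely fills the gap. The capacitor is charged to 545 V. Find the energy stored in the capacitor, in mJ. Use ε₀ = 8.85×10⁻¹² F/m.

A = (198 mm)² = 3.92×10⁻² m².
C = κε₀A/d = 80.4 × 8.85×10⁻¹² × 3.92×10⁻² / 4.74×10⁻⁵ = 5.89×10⁻⁷ F.
U = ½CV² = ½ × 5.89×10⁻⁷ × (545)² = 8.74×10⁻² J.

U ≈ 87.4 mJ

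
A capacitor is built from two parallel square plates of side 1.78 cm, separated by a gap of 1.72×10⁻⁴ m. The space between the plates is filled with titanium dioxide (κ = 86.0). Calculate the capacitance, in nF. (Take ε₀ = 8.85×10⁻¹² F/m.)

1.40 nF

A = (1.78 cm)² = 3.17×10⁻⁴ m².
C = κε₀A/d = 86.0 × 8.85×10⁻¹² × 3.17×10⁻⁴ / 1.72×10⁻⁴ = 1.40×10⁻⁹ F.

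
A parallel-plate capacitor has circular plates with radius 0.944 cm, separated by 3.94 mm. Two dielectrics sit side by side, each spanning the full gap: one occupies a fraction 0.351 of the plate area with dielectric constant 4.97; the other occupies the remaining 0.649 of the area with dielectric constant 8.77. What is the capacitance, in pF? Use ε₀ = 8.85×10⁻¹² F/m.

A = π(0.944 cm)² = 2.80×10⁻⁴ m².
Side-by-side slabs ⇒ two capacitors in parallel, each spanning the full gap.
C₁ = κ₁ε₀A₁/d = 4.97 × 8.85×10⁻¹² × 9.83×10⁻⁵ / 3.94×10⁻³ = 1.10×10⁻¹² F.
C₂ = κ₂ε₀A₂/d = 8.77 × 8.85×10⁻¹² × 1.82×10⁻⁴ / 3.94×10⁻³ = 3.58×10⁻¹² F.
C = C₁ + C₂ = 4.68×10⁻¹² F.

C ≈ 4.68 pF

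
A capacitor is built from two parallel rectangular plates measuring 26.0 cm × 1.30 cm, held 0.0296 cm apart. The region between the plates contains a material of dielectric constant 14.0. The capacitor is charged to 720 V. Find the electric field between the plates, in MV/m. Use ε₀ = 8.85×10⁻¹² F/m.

2.43 MV/m

E = V/d = 720 / 2.96×10⁻⁴ = 2.43×10⁶ V/m.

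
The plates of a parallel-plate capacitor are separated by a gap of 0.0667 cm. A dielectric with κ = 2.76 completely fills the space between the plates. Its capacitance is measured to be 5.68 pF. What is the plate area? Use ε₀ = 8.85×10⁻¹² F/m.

A = Cd/(κε₀) = 5.68×10⁻¹² × 6.67×10⁻⁴ / (2.76 × 8.85×10⁻¹²) = 1.55×10⁻⁴ m².

A ≈ 1.55 cm²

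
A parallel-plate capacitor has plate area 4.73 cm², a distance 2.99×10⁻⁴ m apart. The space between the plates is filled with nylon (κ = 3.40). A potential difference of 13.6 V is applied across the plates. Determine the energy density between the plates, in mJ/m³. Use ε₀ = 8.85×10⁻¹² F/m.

31.1 mJ/m³

E = V/d = 13.6 / 2.99×10⁻⁴ = 4.55×10⁴ V/m.
u = ½κε₀E² = ½ × 3.40 × 8.85×10⁻¹² × (4.55×10⁴)² = 3.11×10⁻² J/m³.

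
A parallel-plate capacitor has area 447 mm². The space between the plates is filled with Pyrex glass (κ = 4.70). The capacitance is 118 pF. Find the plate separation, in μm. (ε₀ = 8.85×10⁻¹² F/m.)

d ≈ 158 μm

A = 447 mm² = 4.47×10⁻⁴ m².
d = κε₀A/C = 4.70 × 8.85×10⁻¹² × 4.47×10⁻⁴ / 1.18×10⁻¹⁰ = 1.58×10⁻⁴ m.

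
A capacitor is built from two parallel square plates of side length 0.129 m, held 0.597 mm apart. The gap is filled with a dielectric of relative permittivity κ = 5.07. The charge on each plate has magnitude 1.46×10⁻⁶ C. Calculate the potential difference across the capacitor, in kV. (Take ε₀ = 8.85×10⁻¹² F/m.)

A = (0.129 m)² = 1.66×10⁻² m².
C = κε₀A/d = 5.07 × 8.85×10⁻¹² × 1.66×10⁻² / 5.97×10⁻⁴ = 1.25×10⁻⁹ F.
V = Q/C = 1.46×10⁻⁶ / 1.25×10⁻⁹ = 1.17×10³ V.

1.17 kV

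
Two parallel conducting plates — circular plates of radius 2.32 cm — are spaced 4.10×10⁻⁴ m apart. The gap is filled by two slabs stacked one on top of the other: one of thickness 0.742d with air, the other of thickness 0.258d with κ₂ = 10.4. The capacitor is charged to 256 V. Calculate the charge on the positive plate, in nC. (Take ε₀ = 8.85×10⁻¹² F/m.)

Q ≈ 12.2 nC

A = π(2.32 cm)² = 1.69×10⁻³ m².
Stacked slabs ⇒ two capacitors in series, each with the full plate area.
C₁ = κ₁ε₀A/d₁ = 1.00 × 8.85×10⁻¹² × 1.69×10⁻³ / 3.04×10⁻⁴ = 4.92×10⁻¹¹ F.
C₂ = κ₂ε₀A/d₂ = 10.4 × 8.85×10⁻¹² × 1.69×10⁻³ / 1.06×10⁻⁴ = 1.47×10⁻⁹ F.
C = (1/C₁ + 1/C₂)⁻¹ = 4.76×10⁻¹¹ F.
Q = CV = 4.76×10⁻¹¹ × 256 = 1.22×10⁻⁸ C.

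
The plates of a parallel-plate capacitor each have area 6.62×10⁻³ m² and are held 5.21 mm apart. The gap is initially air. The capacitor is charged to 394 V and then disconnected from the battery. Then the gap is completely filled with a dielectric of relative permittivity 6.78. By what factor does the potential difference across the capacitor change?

V₂/V₁ ≈ 0.147

Isolated ⇒ Q is held fixed.
C₂ = 6.78 C₁ and V = Q/C, so V₂/V₁ = C₁/C₂ = 0.147.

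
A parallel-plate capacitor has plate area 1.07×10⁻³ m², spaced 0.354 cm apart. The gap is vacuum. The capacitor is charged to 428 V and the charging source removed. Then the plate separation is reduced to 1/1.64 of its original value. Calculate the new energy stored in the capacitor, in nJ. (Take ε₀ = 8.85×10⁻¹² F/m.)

Initially C₁ = ε₀A/d = 8.85×10⁻¹² × 1.07×10⁻³ / 3.54×10⁻³ = 2.68×10⁻¹² F.
U₁ = 2.45×10⁻⁷ J.
Isolated ⇒ Q is held fixed. C₂ = 1.64 C₁ and U = Q²/(2C), so U₂/U₁ = C₁/C₂ = 0.610.
U₂ = 0.610 × 2.45×10⁻⁷ = 1.49×10⁻⁷ J.

149 nJ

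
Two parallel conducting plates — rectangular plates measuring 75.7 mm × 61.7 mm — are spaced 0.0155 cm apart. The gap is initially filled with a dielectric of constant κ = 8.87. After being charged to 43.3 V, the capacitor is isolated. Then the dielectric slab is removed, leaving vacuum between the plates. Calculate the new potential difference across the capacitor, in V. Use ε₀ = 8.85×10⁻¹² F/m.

384 V

A = 75.7 × 61.7 mm² = 4.67×10⁻³ m².
Initially C₁ = κε₀A/d = 8.87 × 8.85×10⁻¹² × 4.67×10⁻³ / 1.55×10⁻⁴ = 2.37×10⁻⁹ F.
V₁ = 43.3 V.
Isolated ⇒ Q is held fixed. C₂ = 0.113 C₁ and V = Q/C, so V₂/V₁ = C₁/C₂ = 8.87.
V₂ = 8.87 × 43.3 = 3.84×10² V.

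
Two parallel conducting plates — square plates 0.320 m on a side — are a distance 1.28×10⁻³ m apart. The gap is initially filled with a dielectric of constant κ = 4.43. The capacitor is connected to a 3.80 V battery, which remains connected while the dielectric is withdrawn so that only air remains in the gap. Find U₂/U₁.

0.226

Battery connected ⇒ V is held fixed.
C₂ = 0.226 C₁ and U = ½CV², so U₂/U₁ = C₂/C₁ = 0.226.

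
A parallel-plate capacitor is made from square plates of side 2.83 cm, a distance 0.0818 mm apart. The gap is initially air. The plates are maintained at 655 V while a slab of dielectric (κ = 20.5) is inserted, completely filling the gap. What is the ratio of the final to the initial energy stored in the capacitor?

Battery connected ⇒ V is held fixed.
C₂ = 20.5 C₁ and U = ½CV², so U₂/U₁ = C₂/C₁ = 20.5.

U₂/U₁ ≈ 20.5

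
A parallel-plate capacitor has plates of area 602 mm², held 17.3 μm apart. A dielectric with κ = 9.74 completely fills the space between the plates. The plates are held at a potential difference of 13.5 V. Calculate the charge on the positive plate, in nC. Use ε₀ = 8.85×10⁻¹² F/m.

Q ≈ 40.5 nC

A = 602 mm² = 6.02×10⁻⁴ m².
C = κε₀A/d = 9.74 × 8.85×10⁻¹² × 6.02×10⁻⁴ / 1.73×10⁻⁵ = 3.00×10⁻⁹ F.
Q = CV = 3.00×10⁻⁹ × 13.5 = 4.05×10⁻⁸ C.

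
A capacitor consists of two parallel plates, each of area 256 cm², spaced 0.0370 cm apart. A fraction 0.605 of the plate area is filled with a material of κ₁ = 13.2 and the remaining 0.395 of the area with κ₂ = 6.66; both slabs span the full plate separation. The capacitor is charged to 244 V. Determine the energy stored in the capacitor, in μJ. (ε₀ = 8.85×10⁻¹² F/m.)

194 μJ

A = 256 cm² = 2.56×10⁻² m².
Side-by-side slabs ⇒ two capacitors in parallel, each spanning the full gap.
C₁ = κ₁ε₀A₁/d = 13.2 × 8.85×10⁻¹² × 1.55×10⁻² / 3.70×10⁻⁴ = 4.89×10⁻⁹ F.
C₂ = κ₂ε₀A₂/d = 6.66 × 8.85×10⁻¹² × 1.01×10⁻² / 3.70×10⁻⁴ = 1.61×10⁻⁹ F.
C = C₁ + C₂ = 6.50×10⁻⁹ F.
U = ½CV² = ½ × 6.50×10⁻⁹ × (244)² = 1.94×10⁻⁴ J.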